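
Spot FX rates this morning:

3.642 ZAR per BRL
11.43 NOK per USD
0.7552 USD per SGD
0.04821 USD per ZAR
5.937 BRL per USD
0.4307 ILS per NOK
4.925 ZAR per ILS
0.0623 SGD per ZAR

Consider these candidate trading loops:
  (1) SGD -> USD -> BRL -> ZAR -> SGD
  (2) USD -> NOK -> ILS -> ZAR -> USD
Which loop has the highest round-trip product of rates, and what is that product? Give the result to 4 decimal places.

1.1689

(1) 0.7552 × 5.937 × 3.642 × 0.0623 = 1.01732
(2) 11.43 × 0.4307 × 4.925 × 0.04821 = 1.16887
Highest is cycle (2) at 1.1689 (>1, arbitrage).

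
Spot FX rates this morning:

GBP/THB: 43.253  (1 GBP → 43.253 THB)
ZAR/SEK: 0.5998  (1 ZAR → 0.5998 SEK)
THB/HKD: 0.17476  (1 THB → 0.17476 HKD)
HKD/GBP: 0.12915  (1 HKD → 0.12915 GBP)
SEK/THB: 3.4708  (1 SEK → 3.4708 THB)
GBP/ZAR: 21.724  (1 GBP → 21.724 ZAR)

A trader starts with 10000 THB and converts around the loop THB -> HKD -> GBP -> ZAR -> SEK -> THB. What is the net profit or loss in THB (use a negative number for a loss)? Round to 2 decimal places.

10000 THB × 0.17476 = 1747.6 HKD
1747.6 HKD × 0.12915 = 225.70254 GBP
225.70254 GBP × 21.724 = 4903.16197896 ZAR
4903.16197896 ZAR × 0.5998 = 2940.916554980208 SEK
2940.916554980208 SEK × 3.4708 = 10207.3331790253059264 THB
Net change: 10207.3331790253059264 − 10000 = 207.3331790253059264 THB

207.33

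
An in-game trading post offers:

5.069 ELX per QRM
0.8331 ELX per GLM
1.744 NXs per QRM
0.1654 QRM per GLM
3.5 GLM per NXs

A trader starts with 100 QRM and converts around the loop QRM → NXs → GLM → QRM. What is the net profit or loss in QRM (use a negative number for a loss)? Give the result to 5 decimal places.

0.96016

100 QRM × 1.744 = 174.4 NXs
174.4 NXs × 3.5 = 610.4 GLM
610.4 GLM × 0.1654 = 100.96016 QRM
Net change: 100.96016 − 100 = 0.96016 QRM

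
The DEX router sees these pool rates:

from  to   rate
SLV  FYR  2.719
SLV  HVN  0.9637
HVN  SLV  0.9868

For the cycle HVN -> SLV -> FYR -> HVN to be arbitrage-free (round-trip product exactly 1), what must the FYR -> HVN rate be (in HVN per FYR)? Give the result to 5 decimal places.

Known legs of the cycle: 0.9868 × 2.719 = 2.6831092
For no arbitrage the full-cycle product must be 1, so the missing rate is 1 / 2.6831092 ≈ 0.3727019.

0.37270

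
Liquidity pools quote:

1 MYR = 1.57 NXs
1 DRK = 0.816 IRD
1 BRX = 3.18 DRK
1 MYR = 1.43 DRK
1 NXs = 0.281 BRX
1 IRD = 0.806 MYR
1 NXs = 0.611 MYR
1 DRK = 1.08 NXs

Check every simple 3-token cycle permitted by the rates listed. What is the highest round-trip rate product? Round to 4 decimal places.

BRX→DRK→NXs→BRX: 3.18 × 1.08 × 0.281 = 0.96507
DRK→NXs→MYR→DRK: 1.08 × 0.611 × 1.43 = 0.94363
IRD→MYR→DRK→IRD: 0.806 × 1.43 × 0.816 = 0.94051
Maximum is BRX→DRK→NXs→BRX at 0.9651; no arbitrage — every cycle loses value.

0.9651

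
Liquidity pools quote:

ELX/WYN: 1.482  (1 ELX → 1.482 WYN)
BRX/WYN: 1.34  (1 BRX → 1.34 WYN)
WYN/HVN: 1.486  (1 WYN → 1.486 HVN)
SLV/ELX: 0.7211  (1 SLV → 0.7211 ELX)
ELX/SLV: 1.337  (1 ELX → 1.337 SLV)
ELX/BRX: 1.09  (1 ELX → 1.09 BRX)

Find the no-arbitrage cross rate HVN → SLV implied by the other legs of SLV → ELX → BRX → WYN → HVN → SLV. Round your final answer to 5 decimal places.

0.63893

Known legs of the cycle: 0.7211 × 1.09 × 1.34 × 1.486 = 1.56511264876
For no arbitrage the full-cycle product must be 1, so the missing rate is 1 / 1.56511264876 ≈ 0.6389316.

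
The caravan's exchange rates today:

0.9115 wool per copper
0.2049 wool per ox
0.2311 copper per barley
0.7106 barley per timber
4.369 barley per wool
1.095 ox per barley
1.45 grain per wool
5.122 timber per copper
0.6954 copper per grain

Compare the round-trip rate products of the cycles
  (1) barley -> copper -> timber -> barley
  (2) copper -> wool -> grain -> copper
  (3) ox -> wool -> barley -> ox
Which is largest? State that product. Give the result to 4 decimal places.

(1) 0.2311 × 5.122 × 0.7106 = 0.84113
(2) 0.9115 × 1.45 × 0.6954 = 0.91909
(3) 0.2049 × 4.369 × 1.095 = 0.98025
Highest is cycle (3) at 0.9803 (≤1, no arbitrage).

0.9803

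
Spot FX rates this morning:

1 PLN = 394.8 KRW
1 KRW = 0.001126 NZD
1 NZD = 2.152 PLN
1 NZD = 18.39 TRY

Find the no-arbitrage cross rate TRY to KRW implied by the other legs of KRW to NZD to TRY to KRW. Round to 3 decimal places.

Known legs of the cycle: 0.001126 × 18.39 = 0.02070714
For no arbitrage the full-cycle product must be 1, so the missing rate is 1 / 0.02070714 ≈ 48.29252.

48.293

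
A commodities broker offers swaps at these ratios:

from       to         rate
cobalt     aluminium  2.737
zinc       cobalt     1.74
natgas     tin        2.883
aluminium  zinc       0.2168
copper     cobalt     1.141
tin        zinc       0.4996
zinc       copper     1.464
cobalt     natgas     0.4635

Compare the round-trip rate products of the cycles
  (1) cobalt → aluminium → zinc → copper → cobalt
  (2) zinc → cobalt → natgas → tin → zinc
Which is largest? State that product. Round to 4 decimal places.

(1) 2.737 × 0.2168 × 1.464 × 1.141 = 0.99120
(2) 1.74 × 0.4635 × 2.883 × 0.4996 = 1.16163
Highest is cycle (2) at 1.1616 (>1, arbitrage).

1.1616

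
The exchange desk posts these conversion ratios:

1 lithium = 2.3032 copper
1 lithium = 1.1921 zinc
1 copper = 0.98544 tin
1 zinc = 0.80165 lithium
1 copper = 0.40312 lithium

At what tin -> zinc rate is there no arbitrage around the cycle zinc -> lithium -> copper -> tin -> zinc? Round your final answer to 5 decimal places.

0.54961

Known legs of the cycle: 0.80165 × 2.3032 × 0.98544 = 1.8194772743232
For no arbitrage the full-cycle product must be 1, so the missing rate is 1 / 1.8194772743232 ≈ 0.5496084.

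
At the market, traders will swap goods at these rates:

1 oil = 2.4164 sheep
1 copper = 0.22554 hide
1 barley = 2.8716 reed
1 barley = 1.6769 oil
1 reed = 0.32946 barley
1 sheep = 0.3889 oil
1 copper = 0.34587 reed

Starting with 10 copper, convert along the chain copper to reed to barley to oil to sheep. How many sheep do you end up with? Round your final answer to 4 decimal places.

10 copper × 0.34587 = 3.4587 reed
3.4587 reed × 0.32946 = 1.139503302 barley
1.139503302 barley × 1.6769 = 1.9108330871238 oil
1.9108330871238 oil × 2.4164 = 4.61733707172595032 sheep

4.6173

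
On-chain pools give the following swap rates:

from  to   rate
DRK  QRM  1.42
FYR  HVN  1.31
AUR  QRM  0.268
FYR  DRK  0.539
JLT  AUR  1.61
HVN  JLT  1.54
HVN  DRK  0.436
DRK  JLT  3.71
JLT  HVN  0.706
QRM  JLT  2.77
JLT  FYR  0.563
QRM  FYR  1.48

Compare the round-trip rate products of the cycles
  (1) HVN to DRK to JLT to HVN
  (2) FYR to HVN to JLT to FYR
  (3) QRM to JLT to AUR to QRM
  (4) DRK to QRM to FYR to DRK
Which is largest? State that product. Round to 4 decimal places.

1.1952

(1) 0.436 × 3.71 × 0.706 = 1.14200
(2) 1.31 × 1.54 × 0.563 = 1.13580
(3) 2.77 × 1.61 × 0.268 = 1.19520
(4) 1.42 × 1.48 × 0.539 = 1.13276
Highest is cycle (3) at 1.1952 (>1, arbitrage).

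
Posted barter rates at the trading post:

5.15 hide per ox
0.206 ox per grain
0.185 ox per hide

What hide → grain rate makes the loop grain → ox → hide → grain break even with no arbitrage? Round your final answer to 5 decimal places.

0.94260

Known legs of the cycle: 0.206 × 5.15 = 1.0609
For no arbitrage the full-cycle product must be 1, so the missing rate is 1 / 1.0609 ≈ 0.9425959.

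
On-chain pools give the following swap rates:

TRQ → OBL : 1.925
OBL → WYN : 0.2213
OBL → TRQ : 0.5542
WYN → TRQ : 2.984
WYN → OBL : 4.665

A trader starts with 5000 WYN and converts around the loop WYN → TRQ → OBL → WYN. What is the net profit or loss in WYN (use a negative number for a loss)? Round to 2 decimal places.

5000 WYN × 2.984 = 14920 TRQ
14920 TRQ × 1.925 = 28721 OBL
28721 OBL × 0.2213 = 6355.9573 WYN
Net change: 6355.9573 − 5000 = 1355.9573 WYN

1355.96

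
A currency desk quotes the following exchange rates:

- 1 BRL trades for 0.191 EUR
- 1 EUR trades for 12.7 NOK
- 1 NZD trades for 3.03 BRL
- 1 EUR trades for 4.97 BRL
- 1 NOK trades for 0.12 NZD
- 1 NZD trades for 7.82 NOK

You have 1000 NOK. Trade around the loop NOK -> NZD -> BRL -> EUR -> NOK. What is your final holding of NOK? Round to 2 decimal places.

1000 NOK × 0.12 = 120 NZD
120 NZD × 3.03 = 363.6 BRL
363.6 BRL × 0.191 = 69.4476 EUR
69.4476 EUR × 12.7 = 881.98452 NOK

881.98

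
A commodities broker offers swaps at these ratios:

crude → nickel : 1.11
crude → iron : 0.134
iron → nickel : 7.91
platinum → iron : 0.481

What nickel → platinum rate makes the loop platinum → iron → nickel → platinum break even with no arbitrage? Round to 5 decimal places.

0.26283

Known legs of the cycle: 0.481 × 7.91 = 3.80471
For no arbitrage the full-cycle product must be 1, so the missing rate is 1 / 3.80471 ≈ 0.2628321.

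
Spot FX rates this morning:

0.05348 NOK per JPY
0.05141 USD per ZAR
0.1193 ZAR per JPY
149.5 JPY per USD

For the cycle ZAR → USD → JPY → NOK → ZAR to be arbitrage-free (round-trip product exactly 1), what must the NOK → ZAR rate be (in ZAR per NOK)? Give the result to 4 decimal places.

2.4329

Known legs of the cycle: 0.05141 × 149.5 × 0.05348 = 0.4110363166
For no arbitrage the full-cycle product must be 1, so the missing rate is 1 / 0.4110363166 ≈ 2.432875.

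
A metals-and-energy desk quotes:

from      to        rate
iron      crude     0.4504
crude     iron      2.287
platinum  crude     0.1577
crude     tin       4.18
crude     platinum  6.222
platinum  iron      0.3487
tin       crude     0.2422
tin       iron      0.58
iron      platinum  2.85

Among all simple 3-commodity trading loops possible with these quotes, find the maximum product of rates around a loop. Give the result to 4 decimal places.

1.0919

tin→iron→crude→tin: 0.58 × 0.4504 × 4.18 = 1.09195
crude→iron→platinum→crude: 2.287 × 2.85 × 0.1577 = 1.02788
crude→platinum→iron→crude: 6.222 × 0.3487 × 0.4504 = 0.97719
Maximum is tin→iron→crude→tin at 1.0919; arbitrage exists.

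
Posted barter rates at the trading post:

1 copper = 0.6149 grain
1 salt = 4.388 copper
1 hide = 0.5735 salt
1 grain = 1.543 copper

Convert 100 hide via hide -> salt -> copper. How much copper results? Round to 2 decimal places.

251.65

100 hide × 0.5735 = 57.35 salt
57.35 salt × 4.388 = 251.6518 copper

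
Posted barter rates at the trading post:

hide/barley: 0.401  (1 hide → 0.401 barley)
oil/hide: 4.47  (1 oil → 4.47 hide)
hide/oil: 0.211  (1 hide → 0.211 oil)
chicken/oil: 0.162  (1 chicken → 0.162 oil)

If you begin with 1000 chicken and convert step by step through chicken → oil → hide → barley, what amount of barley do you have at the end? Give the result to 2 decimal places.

1000 chicken × 0.162 = 162 oil
162 oil × 4.47 = 724.14 hide
724.14 hide × 0.401 = 290.38014 barley

290.38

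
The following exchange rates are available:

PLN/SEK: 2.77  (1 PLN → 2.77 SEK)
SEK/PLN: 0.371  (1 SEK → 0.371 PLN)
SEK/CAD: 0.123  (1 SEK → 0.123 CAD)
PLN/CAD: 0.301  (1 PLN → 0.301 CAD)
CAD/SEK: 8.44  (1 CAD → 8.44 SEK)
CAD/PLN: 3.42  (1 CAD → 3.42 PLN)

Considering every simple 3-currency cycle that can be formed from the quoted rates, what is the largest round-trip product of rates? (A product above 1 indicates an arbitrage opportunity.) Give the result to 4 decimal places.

PLN→SEK→CAD→PLN: 2.77 × 0.123 × 3.42 = 1.16523
PLN→CAD→SEK→PLN: 0.301 × 8.44 × 0.371 = 0.94250
Maximum is PLN→SEK→CAD→PLN at 1.1652; arbitrage exists.

1.1652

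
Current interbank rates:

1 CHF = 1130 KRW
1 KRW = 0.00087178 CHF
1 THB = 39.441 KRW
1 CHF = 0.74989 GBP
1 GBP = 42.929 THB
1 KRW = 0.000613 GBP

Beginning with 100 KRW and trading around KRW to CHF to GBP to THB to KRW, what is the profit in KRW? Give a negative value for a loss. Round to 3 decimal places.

10.689

100 KRW × 0.00087178 = 0.087178 CHF
0.087178 CHF × 0.74989 = 0.06537391042 GBP
0.06537391042 GBP × 42.929 = 2.80643660042018 THB
2.80643660042018 THB × 39.441 = 110.68866595717231938 KRW
Net change: 110.68866595717231938 − 100 = 10.68866595717231938 KRW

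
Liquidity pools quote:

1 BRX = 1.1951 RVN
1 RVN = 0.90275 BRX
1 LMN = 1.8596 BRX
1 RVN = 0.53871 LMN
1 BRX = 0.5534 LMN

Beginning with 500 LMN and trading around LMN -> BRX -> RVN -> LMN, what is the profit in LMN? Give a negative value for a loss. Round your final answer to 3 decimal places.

500 LMN × 1.8596 = 929.8 BRX
929.8 BRX × 1.1951 = 1111.20398 RVN
1111.20398 RVN × 0.53871 = 598.6166960658 LMN
Net change: 598.6166960658 − 500 = 98.6166960658 LMN

98.617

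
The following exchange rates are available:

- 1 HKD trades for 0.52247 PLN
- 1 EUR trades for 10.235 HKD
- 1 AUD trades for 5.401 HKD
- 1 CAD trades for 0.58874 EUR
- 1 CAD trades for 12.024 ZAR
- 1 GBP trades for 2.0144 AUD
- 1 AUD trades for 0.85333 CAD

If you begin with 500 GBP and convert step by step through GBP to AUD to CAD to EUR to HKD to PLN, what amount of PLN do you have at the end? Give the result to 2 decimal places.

2705.86

500 GBP × 2.0144 = 1007.2 AUD
1007.2 AUD × 0.85333 = 859.473976 CAD
859.473976 CAD × 0.58874 = 506.00670863024 EUR
506.00670863024 EUR × 10.235 = 5178.9786628305064 HKD
5178.9786628305064 HKD × 0.52247 = 2705.860981969054678808 PLN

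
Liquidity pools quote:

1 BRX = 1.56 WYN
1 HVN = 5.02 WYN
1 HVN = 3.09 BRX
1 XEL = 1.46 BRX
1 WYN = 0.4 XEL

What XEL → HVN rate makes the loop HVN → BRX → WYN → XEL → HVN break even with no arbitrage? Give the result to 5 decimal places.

Known legs of the cycle: 3.09 × 1.56 × 0.4 = 1.92816
For no arbitrage the full-cycle product must be 1, so the missing rate is 1 / 1.92816 ≈ 0.5186292.

0.51863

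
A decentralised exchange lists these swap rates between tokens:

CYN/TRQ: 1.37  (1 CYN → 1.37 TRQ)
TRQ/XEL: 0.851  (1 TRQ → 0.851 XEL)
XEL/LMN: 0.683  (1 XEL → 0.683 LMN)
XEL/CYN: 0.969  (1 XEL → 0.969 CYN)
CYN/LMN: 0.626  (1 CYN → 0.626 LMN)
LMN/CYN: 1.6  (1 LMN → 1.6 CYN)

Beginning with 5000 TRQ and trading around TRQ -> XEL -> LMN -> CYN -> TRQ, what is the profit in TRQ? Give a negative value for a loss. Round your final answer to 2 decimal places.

1370.31

5000 TRQ × 0.851 = 4255 XEL
4255 XEL × 0.683 = 2906.165 LMN
2906.165 LMN × 1.6 = 4649.864 CYN
4649.864 CYN × 1.37 = 6370.31368 TRQ
Net change: 6370.31368 − 5000 = 1370.31368 TRQ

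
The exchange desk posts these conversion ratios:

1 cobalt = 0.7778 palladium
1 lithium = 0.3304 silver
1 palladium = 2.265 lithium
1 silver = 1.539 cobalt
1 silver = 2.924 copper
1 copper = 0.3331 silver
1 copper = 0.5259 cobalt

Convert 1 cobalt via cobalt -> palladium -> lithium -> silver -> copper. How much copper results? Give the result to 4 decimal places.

1 cobalt × 0.7778 = 0.7778 palladium
0.7778 palladium × 2.265 = 1.761717 lithium
1.761717 lithium × 0.3304 = 0.5820712968 silver
0.5820712968 silver × 2.924 = 1.7019764718432 copper

1.7020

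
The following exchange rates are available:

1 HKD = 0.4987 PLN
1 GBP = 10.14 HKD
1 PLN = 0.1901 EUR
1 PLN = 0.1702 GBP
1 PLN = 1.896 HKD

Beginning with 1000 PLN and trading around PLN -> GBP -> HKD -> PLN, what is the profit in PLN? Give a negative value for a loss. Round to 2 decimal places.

-139.33

1000 PLN × 0.1702 = 170.2 GBP
170.2 GBP × 10.14 = 1725.828 HKD
1725.828 HKD × 0.4987 = 860.6704236 PLN
Net change: 860.6704236 − 1000 = -139.3295764 PLN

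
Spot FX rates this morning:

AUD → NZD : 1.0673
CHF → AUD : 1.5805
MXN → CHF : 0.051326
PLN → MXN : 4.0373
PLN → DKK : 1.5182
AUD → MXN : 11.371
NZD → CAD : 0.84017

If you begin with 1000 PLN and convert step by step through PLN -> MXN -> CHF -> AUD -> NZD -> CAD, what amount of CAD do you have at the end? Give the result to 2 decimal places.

1000 PLN × 4.0373 = 4037.3 MXN
4037.3 MXN × 0.051326 = 207.2184598 CHF
207.2184598 CHF × 1.5805 = 327.5087757139 AUD
327.5087757139 AUD × 1.0673 = 349.55011631944547 NZD
349.55011631944547 NZD × 0.84017 = 293.6815212281085005299 CAD

293.68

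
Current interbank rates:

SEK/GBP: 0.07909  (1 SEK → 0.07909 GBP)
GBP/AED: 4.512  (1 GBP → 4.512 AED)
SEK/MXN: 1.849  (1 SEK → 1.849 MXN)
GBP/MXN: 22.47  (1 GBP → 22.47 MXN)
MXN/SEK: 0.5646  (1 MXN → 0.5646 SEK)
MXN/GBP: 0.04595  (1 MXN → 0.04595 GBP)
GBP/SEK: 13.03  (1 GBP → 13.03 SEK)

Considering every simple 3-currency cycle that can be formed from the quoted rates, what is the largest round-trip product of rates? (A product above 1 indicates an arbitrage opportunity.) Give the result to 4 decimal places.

1.1070

GBP→SEK→MXN→GBP: 13.03 × 1.849 × 0.04595 = 1.10705
GBP→MXN→SEK→GBP: 22.47 × 0.5646 × 0.07909 = 1.00338
Maximum is GBP→SEK→MXN→GBP at 1.1070; arbitrage exists.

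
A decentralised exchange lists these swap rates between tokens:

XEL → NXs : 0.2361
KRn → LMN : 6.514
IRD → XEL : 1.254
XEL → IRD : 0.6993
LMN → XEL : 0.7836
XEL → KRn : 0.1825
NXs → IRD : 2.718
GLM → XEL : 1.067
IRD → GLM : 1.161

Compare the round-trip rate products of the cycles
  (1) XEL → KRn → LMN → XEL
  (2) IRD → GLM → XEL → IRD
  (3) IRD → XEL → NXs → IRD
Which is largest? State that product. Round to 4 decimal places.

0.9315

(1) 0.1825 × 6.514 × 0.7836 = 0.93155
(2) 1.161 × 1.067 × 0.6993 = 0.86628
(3) 1.254 × 0.2361 × 2.718 = 0.80472
Highest is cycle (1) at 0.9315 (≤1, no arbitrage).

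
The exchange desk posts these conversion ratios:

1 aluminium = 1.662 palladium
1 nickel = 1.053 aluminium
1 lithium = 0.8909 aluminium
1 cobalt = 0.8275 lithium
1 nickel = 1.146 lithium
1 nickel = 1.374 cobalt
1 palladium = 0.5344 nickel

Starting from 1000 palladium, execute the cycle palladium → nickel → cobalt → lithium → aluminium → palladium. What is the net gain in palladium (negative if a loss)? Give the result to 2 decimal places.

-100.33

1000 palladium × 0.5344 = 534.4 nickel
534.4 nickel × 1.374 = 734.2656 cobalt
734.2656 cobalt × 0.8275 = 607.604784 lithium
607.604784 lithium × 0.8909 = 541.3151020656 aluminium
541.3151020656 aluminium × 1.662 = 899.6656996330272 palladium
Net change: 899.6656996330272 − 1000 = -100.3343003669728 palladium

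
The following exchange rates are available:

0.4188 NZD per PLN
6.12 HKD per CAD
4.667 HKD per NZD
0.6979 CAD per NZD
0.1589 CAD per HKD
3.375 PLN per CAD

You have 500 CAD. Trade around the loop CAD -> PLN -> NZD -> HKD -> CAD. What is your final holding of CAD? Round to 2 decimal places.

524.10

500 CAD × 3.375 = 1687.5 PLN
1687.5 PLN × 0.4188 = 706.725 NZD
706.725 NZD × 4.667 = 3298.285575 HKD
3298.285575 HKD × 0.1589 = 524.0975778675 CAD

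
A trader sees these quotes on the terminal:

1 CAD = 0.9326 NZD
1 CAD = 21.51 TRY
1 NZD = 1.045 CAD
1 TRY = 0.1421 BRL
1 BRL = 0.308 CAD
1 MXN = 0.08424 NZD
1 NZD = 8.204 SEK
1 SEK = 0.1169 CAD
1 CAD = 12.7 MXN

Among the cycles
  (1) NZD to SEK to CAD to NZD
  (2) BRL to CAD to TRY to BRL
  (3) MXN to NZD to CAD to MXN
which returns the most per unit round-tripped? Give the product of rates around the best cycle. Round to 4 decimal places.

1.1180

(1) 8.204 × 0.1169 × 0.9326 = 0.89441
(2) 0.308 × 21.51 × 0.1421 = 0.94142
(3) 0.08424 × 1.045 × 12.7 = 1.11799
Highest is cycle (3) at 1.1180 (>1, arbitrage).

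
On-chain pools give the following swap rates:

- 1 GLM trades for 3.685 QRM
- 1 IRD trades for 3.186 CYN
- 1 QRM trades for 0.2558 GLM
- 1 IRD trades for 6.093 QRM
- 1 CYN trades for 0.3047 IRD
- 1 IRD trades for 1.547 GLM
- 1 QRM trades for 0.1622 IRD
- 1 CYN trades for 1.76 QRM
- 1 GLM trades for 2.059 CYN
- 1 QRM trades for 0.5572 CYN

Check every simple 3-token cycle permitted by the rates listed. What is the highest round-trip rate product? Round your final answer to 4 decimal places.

1.0345

CYN→IRD→QRM→CYN: 0.3047 × 6.093 × 0.5572 = 1.03446
GLM→CYN→IRD→GLM: 2.059 × 0.3047 × 1.547 = 0.97055
GLM→CYN→QRM→GLM: 2.059 × 1.76 × 0.2558 = 0.92698
GLM→QRM→IRD→GLM: 3.685 × 0.1622 × 1.547 = 0.92465
CYN→QRM→IRD→CYN: 1.76 × 0.1622 × 3.186 = 0.90951
Maximum is CYN→IRD→QRM→CYN at 1.0345; arbitrage exists.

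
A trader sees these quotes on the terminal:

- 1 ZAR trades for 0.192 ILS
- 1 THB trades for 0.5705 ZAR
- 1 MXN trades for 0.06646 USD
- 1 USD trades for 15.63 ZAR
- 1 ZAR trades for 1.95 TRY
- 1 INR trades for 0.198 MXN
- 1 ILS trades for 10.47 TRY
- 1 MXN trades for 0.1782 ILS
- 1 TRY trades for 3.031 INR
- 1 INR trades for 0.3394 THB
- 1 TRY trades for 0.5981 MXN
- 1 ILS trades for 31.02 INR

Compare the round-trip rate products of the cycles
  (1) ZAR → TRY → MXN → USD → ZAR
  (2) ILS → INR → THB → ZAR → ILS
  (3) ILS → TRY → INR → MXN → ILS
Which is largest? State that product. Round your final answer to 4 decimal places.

1.2115

(1) 1.95 × 0.5981 × 0.06646 × 15.63 = 1.21151
(2) 31.02 × 0.3394 × 0.5705 × 0.192 = 1.15322
(3) 10.47 × 3.031 × 0.198 × 0.1782 = 1.11971
Highest is cycle (1) at 1.2115 (>1, arbitrage).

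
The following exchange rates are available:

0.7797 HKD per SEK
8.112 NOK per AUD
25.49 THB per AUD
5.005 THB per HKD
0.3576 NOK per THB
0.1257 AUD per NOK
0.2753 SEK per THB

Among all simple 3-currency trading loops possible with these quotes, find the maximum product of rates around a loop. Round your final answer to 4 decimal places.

1.1458

NOK→AUD→THB→NOK: 0.1257 × 25.49 × 0.3576 = 1.14578
SEK→HKD→THB→SEK: 0.7797 × 5.005 × 0.2753 = 1.07433
Maximum is NOK→AUD→THB→NOK at 1.1458; arbitrage exists.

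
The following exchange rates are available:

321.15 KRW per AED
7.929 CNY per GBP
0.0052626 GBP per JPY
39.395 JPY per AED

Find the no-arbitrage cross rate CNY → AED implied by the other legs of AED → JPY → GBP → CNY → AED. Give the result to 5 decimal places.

Known legs of the cycle: 39.395 × 0.0052626 × 7.929 = 1.643841286983
For no arbitrage the full-cycle product must be 1, so the missing rate is 1 / 1.643841286983 ≈ 0.6083312.

0.60833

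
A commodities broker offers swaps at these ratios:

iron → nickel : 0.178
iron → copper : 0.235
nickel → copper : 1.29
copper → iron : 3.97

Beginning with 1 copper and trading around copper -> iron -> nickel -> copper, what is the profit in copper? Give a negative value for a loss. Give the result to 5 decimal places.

-0.08841

1 copper × 3.97 = 3.97 iron
3.97 iron × 0.178 = 0.70666 nickel
0.70666 nickel × 1.29 = 0.9115914 copper
Net change: 0.9115914 − 1 = -0.0884086 copper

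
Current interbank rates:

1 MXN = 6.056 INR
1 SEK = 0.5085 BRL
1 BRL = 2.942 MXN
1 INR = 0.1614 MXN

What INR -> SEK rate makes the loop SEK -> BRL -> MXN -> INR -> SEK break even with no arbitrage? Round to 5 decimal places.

Known legs of the cycle: 0.5085 × 2.942 × 6.056 = 9.059818392
For no arbitrage the full-cycle product must be 1, so the missing rate is 1 / 9.059818392 ≈ 0.1103775.

0.11038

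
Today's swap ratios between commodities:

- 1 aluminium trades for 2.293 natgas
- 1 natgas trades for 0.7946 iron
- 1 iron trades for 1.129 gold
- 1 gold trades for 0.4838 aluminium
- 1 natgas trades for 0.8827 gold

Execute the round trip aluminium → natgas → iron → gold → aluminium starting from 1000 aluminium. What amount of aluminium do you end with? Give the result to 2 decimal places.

995.20

1000 aluminium × 2.293 = 2293 natgas
2293 natgas × 0.7946 = 1822.0178 iron
1822.0178 iron × 1.129 = 2057.0580962 gold
2057.0580962 gold × 0.4838 = 995.20470694156 aluminium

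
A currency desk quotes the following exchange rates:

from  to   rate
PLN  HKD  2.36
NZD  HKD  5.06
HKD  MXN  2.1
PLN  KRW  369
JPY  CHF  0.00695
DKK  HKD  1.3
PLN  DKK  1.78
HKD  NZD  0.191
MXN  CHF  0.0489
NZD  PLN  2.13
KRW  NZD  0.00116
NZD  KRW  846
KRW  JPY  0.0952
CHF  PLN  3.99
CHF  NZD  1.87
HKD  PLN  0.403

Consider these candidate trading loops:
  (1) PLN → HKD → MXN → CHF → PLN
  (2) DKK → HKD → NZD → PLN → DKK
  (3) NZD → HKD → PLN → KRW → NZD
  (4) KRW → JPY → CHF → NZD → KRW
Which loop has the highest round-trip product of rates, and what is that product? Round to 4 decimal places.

1.0467

(1) 2.36 × 2.1 × 0.0489 × 3.99 = 0.96697
(2) 1.3 × 0.191 × 2.13 × 1.78 = 0.94140
(3) 5.06 × 0.403 × 369 × 0.00116 = 0.87285
(4) 0.0952 × 0.00695 × 1.87 × 846 = 1.04673
Highest is cycle (4) at 1.0467 (>1, arbitrage).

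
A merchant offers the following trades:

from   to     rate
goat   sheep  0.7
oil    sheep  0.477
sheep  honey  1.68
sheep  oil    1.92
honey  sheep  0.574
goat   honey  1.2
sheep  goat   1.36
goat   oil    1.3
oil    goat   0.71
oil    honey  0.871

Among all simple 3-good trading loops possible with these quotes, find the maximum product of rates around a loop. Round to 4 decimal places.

0.9599

oil→honey→sheep→oil: 0.871 × 0.574 × 1.92 = 0.95991
goat→sheep→oil→goat: 0.7 × 1.92 × 0.71 = 0.95424
goat→honey→sheep→goat: 1.2 × 0.574 × 1.36 = 0.93677
goat→oil→sheep→goat: 1.3 × 0.477 × 1.36 = 0.84334
Maximum is oil→honey→sheep→oil at 0.9599; no arbitrage — every cycle loses value.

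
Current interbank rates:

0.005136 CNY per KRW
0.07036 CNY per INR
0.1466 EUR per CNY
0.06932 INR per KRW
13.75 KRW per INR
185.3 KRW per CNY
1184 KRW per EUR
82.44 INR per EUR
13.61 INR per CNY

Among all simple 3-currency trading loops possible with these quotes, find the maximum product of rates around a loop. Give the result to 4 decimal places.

0.9611

INR→KRW→CNY→INR: 13.75 × 0.005136 × 13.61 = 0.96114
INR→CNY→KRW→INR: 0.07036 × 185.3 × 0.06932 = 0.90377
EUR→KRW→CNY→EUR: 1184 × 0.005136 × 0.1466 = 0.89148
INR→CNY→EUR→INR: 0.07036 × 0.1466 × 82.44 = 0.85035
Maximum is INR→KRW→CNY→INR at 0.9611; no arbitrage — every cycle loses value.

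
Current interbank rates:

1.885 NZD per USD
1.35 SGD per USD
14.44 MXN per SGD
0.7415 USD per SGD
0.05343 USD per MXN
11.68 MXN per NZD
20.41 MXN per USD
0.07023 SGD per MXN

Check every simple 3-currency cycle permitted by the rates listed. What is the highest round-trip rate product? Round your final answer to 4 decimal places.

USD→NZD→MXN→USD: 1.885 × 11.68 × 0.05343 = 1.17636
USD→MXN→SGD→USD: 20.41 × 0.07023 × 0.7415 = 1.06286
USD→SGD→MXN→USD: 1.35 × 14.44 × 0.05343 = 1.04156
Maximum is USD→NZD→MXN→USD at 1.1764; arbitrage exists.

1.1764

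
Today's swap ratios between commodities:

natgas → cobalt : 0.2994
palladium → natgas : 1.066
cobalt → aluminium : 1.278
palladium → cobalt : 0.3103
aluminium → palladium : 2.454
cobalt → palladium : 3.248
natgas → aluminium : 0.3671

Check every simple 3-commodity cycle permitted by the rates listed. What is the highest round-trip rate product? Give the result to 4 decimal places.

1.0366

palladium→natgas→cobalt→palladium: 1.066 × 0.2994 × 3.248 = 1.03663
palladium→cobalt→aluminium→palladium: 0.3103 × 1.278 × 2.454 = 0.97317
palladium→natgas→aluminium→palladium: 1.066 × 0.3671 × 2.454 = 0.96032
Maximum is palladium→natgas→cobalt→palladium at 1.0366; arbitrage exists.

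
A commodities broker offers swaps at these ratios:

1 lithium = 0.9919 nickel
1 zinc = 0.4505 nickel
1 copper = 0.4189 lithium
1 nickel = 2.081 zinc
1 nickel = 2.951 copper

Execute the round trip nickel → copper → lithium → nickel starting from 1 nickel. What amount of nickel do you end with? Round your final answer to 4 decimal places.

1 nickel × 2.951 = 2.951 copper
2.951 copper × 0.4189 = 1.2361739 lithium
1.2361739 lithium × 0.9919 = 1.22616089141 nickel

1.2262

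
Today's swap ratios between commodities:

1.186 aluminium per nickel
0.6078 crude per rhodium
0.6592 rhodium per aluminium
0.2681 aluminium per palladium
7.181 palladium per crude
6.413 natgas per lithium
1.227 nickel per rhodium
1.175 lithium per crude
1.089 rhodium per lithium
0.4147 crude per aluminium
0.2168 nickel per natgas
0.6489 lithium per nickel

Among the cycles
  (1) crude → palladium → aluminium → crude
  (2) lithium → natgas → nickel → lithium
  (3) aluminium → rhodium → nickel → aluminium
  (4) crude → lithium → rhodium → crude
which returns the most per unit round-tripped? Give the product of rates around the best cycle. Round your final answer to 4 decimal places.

0.9593

(1) 7.181 × 0.2681 × 0.4147 = 0.79839
(2) 6.413 × 0.2168 × 0.6489 = 0.90219
(3) 0.6592 × 1.227 × 1.186 = 0.95928
(4) 1.175 × 1.089 × 0.6078 = 0.77773
Highest is cycle (3) at 0.9593 (≤1, no arbitrage).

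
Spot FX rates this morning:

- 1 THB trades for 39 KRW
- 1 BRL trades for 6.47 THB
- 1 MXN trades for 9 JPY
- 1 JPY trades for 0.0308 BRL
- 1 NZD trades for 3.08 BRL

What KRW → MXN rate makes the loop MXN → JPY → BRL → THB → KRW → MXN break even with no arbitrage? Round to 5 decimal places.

0.01430

Known legs of the cycle: 9 × 0.0308 × 6.47 × 39 = 69.945876
For no arbitrage the full-cycle product must be 1, so the missing rate is 1 / 69.945876 ≈ 0.0142968.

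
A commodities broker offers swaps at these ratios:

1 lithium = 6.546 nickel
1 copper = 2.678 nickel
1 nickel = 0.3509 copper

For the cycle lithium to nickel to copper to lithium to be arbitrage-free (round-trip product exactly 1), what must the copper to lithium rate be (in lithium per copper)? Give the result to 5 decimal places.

Known legs of the cycle: 6.546 × 0.3509 = 2.2969914
For no arbitrage the full-cycle product must be 1, so the missing rate is 1 / 2.2969914 ≈ 0.4353521.

0.43535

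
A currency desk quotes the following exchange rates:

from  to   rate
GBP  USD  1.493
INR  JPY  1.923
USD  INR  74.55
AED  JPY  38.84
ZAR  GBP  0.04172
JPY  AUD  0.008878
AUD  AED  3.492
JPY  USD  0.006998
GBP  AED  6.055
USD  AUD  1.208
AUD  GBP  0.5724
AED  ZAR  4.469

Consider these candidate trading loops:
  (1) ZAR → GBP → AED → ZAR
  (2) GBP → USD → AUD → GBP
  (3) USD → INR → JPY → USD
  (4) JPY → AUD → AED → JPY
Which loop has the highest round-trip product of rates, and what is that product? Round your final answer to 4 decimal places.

(1) 0.04172 × 6.055 × 4.469 = 1.12893
(2) 1.493 × 1.208 × 0.5724 = 1.03235
(3) 74.55 × 1.923 × 0.006998 = 1.00323
(4) 0.008878 × 3.492 × 38.84 = 1.20412
Highest is cycle (4) at 1.2041 (>1, arbitrage).

1.2041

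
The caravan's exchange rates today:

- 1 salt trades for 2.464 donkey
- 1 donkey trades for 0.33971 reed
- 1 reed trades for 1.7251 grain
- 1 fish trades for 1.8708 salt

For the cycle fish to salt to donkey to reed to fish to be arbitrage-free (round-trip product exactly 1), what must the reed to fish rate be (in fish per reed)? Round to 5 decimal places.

0.63859

Known legs of the cycle: 1.8708 × 2.464 × 0.33971 = 1.565944609152
For no arbitrage the full-cycle product must be 1, so the missing rate is 1 / 1.565944609152 ≈ 0.6385922.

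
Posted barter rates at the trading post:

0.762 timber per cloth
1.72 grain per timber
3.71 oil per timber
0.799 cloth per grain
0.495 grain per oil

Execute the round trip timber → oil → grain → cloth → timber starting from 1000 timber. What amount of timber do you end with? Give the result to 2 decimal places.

1118.10

1000 timber × 3.71 = 3710 oil
3710 oil × 0.495 = 1836.45 grain
1836.45 grain × 0.799 = 1467.32355 cloth
1467.32355 cloth × 0.762 = 1118.1005451 timber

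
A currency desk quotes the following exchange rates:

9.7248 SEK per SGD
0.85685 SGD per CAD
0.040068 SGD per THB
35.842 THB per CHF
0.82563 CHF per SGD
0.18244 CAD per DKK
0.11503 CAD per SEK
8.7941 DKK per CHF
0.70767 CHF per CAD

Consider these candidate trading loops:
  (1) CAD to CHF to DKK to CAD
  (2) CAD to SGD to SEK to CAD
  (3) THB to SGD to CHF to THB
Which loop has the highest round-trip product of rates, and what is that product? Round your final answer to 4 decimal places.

1.1857

(1) 0.70767 × 8.7941 × 0.18244 = 1.13538
(2) 0.85685 × 9.7248 × 0.11503 = 0.95851
(3) 0.040068 × 0.82563 × 35.842 = 1.18570
Highest is cycle (3) at 1.1857 (>1, arbitrage).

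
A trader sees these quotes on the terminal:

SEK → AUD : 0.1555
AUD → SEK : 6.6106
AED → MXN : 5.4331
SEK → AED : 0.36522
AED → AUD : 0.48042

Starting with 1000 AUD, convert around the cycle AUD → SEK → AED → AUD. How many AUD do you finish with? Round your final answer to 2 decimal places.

1159.89

1000 AUD × 6.6106 = 6610.6 SEK
6610.6 SEK × 0.36522 = 2414.323332 AED
2414.323332 AED × 0.48042 = 1159.88921515944 AUD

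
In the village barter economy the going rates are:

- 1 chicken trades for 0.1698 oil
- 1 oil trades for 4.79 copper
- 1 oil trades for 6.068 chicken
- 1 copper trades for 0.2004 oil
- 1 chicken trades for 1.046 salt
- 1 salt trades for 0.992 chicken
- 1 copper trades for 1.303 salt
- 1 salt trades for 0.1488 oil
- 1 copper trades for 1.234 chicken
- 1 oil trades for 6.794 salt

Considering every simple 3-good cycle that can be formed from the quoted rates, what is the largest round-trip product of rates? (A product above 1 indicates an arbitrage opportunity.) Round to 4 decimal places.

oil→salt→chicken→oil: 6.794 × 0.992 × 0.1698 = 1.14439
oil→copper→chicken→oil: 4.79 × 1.234 × 0.1698 = 1.00366
oil→chicken→salt→oil: 6.068 × 1.046 × 0.1488 = 0.94445
oil→copper→salt→oil: 4.79 × 1.303 × 0.1488 = 0.92872
Maximum is oil→salt→chicken→oil at 1.1444; arbitrage exists.

1.1444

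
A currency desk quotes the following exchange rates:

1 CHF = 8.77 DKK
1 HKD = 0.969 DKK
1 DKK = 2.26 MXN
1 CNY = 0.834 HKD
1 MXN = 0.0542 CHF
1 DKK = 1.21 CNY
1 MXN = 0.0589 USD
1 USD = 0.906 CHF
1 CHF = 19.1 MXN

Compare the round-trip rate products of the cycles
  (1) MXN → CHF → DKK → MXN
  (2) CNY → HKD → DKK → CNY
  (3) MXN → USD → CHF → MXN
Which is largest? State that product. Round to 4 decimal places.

(1) 0.0542 × 8.77 × 2.26 = 1.07425
(2) 0.834 × 0.969 × 1.21 = 0.97786
(3) 0.0589 × 0.906 × 19.1 = 1.01924
Highest is cycle (1) at 1.0743 (>1, arbitrage).

1.0743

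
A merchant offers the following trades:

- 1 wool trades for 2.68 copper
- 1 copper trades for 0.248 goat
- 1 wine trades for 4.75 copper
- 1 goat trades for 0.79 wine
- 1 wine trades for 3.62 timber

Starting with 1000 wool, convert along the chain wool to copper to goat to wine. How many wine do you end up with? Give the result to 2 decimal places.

525.07

1000 wool × 2.68 = 2680 copper
2680 copper × 0.248 = 664.64 goat
664.64 goat × 0.79 = 525.0656 wine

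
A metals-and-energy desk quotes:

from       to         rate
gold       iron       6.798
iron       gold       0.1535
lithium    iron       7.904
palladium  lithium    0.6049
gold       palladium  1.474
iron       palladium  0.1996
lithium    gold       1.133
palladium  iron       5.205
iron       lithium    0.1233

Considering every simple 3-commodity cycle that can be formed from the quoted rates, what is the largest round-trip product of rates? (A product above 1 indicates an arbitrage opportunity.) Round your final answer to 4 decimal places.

palladium→iron→gold→palladium: 5.205 × 0.1535 × 1.474 = 1.17768
palladium→lithium→gold→palladium: 0.6049 × 1.133 × 1.474 = 1.01021
palladium→lithium→iron→palladium: 0.6049 × 7.904 × 0.1996 = 0.95431
gold→iron→lithium→gold: 6.798 × 0.1233 × 1.133 = 0.94967
Maximum is palladium→iron→gold→palladium at 1.1777; arbitrage exists.

1.1777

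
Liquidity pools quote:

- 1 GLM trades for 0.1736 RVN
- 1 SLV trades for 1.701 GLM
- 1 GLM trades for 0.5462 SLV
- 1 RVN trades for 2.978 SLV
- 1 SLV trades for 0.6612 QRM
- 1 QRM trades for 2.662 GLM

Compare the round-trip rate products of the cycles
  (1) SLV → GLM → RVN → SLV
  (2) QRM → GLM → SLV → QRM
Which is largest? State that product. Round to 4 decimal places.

(1) 1.701 × 0.1736 × 2.978 = 0.87938
(2) 2.662 × 0.5462 × 0.6612 = 0.96137
Highest is cycle (2) at 0.9614 (≤1, no arbitrage).

0.9614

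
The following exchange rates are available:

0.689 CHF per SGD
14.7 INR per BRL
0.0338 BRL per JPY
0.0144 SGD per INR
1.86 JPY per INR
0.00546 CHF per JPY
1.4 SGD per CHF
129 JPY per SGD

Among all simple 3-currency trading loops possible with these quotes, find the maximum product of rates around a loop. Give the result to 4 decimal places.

0.9861

CHF→SGD→JPY→CHF: 1.4 × 129 × 0.00546 = 0.98608
JPY→BRL→INR→JPY: 0.0338 × 14.7 × 1.86 = 0.92416
Maximum is CHF→SGD→JPY→CHF at 0.9861; no arbitrage — every cycle loses value.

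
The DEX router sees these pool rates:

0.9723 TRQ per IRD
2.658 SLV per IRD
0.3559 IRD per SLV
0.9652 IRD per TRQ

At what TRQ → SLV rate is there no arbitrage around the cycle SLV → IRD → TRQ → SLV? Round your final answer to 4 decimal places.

2.8898

Known legs of the cycle: 0.3559 × 0.9723 = 0.34604157
For no arbitrage the full-cycle product must be 1, so the missing rate is 1 / 0.34604157 ≈ 2.889826.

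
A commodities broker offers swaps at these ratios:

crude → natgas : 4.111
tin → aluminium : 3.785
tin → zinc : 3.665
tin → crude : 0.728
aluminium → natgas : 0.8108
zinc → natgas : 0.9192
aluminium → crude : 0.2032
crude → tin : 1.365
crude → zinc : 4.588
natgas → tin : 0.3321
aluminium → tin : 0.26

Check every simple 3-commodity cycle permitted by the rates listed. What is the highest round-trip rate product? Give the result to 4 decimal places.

1.1188

natgas→tin→zinc→natgas: 0.3321 × 3.665 × 0.9192 = 1.11880
crude→tin→aluminium→crude: 1.365 × 3.785 × 0.2032 = 1.04984
aluminium→natgas→tin→aluminium: 0.8108 × 0.3321 × 3.785 = 1.01917
crude→natgas→tin→crude: 4.111 × 0.3321 × 0.728 = 0.99391
Maximum is natgas→tin→zinc→natgas at 1.1188; arbitrage exists.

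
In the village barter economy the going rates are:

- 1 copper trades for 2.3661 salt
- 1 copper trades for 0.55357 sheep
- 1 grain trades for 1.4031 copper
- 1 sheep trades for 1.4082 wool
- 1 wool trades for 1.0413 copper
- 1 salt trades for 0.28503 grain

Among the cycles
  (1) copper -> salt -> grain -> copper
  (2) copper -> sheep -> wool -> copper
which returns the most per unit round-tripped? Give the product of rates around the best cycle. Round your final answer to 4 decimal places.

(1) 2.3661 × 0.28503 × 1.4031 = 0.94626
(2) 0.55357 × 1.4082 × 1.0413 = 0.81173
Highest is cycle (1) at 0.9463 (≤1, no arbitrage).

0.9463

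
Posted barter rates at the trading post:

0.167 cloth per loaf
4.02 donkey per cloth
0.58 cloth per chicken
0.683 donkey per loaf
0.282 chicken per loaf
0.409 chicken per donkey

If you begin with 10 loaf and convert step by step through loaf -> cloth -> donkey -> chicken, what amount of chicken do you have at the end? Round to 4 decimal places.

10 loaf × 0.167 = 1.67 cloth
1.67 cloth × 4.02 = 6.7134 donkey
6.7134 donkey × 0.409 = 2.7457806 chicken

2.7458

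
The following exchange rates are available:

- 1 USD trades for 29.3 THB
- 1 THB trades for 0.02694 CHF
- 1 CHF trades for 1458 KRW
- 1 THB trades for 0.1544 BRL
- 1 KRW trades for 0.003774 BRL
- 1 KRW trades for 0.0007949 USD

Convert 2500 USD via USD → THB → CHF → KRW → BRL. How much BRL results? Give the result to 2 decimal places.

2500 USD × 29.3 = 73250 THB
73250 THB × 0.02694 = 1973.355 CHF
1973.355 CHF × 1458 = 2877151.59 KRW
2877151.59 KRW × 0.003774 = 10858.37010066 BRL

10858.37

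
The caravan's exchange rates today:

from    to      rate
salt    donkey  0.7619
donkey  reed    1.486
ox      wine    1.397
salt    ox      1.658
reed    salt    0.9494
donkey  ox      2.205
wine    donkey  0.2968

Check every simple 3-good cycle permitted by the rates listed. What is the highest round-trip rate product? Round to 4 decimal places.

1.0749

reed→salt→donkey→reed: 0.9494 × 0.7619 × 1.486 = 1.07489
wine→donkey→ox→wine: 0.2968 × 2.205 × 1.397 = 0.91426
Maximum is reed→salt→donkey→reed at 1.0749; arbitrage exists.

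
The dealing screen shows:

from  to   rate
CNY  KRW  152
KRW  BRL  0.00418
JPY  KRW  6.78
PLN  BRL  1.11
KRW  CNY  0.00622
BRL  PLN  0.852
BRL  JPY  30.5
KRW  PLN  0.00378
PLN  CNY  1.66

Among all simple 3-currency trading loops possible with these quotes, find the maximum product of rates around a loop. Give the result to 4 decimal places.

0.9538

CNY→KRW→PLN→CNY: 152 × 0.00378 × 1.66 = 0.95377
KRW→BRL→JPY→KRW: 0.00418 × 30.5 × 6.78 = 0.86438
Maximum is CNY→KRW→PLN→CNY at 0.9538; no arbitrage — every cycle loses value.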